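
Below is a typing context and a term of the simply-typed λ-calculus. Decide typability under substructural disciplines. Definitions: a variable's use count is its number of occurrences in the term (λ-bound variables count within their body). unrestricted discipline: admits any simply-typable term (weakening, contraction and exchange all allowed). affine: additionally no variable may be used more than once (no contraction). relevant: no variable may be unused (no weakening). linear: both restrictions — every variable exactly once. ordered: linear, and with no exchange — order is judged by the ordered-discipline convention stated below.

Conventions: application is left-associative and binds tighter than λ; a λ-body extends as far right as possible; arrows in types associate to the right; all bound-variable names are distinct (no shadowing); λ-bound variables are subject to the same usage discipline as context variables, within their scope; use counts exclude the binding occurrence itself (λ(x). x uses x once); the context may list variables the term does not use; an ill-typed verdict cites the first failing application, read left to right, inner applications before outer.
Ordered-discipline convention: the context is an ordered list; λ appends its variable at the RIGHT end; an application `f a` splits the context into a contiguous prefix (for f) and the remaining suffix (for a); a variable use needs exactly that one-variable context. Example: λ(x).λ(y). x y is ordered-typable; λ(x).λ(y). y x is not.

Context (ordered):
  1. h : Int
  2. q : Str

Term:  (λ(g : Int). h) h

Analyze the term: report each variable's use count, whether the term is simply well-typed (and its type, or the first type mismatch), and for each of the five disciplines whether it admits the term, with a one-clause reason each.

variable uses: h: 2×, q: 0×, g [bound]: 0×
left-to-right use order: h, h
typing: well-typed at Int
ordered: ✗, h ×2 used more than once (contraction); q, g left unused
linear: ✗, h ×2 used more than once (contraction); q, g left unused
affine: ✗, h ×2 used more than once (contraction)
relevant: ✗, q, g left unused
unrestricted: ✓, simply typable at Int; W, C, E all held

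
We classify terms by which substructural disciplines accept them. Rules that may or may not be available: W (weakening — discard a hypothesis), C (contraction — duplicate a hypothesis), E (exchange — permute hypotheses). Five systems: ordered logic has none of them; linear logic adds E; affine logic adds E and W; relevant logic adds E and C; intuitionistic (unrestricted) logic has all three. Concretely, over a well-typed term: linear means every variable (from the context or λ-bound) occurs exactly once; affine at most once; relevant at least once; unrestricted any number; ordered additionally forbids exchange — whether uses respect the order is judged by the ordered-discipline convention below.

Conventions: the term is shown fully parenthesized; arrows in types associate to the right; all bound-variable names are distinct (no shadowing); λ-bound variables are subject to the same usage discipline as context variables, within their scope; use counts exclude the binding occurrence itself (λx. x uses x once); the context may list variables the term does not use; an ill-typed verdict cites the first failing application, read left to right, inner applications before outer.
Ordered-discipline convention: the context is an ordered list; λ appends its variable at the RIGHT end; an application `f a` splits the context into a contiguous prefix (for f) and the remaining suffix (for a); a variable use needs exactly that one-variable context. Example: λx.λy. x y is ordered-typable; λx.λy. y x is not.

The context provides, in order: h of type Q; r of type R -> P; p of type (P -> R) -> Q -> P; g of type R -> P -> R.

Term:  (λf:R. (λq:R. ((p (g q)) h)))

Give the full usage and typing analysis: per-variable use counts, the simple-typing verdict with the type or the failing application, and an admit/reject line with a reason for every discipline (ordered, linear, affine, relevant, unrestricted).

use counts: h=1, r=0, p=1, g=1, f (bound)=0, q (bound)=1
left-to-right use order: p, g, q, h
typing: ✓ — R -> R -> P
ordered: ✗, unused: r, f — weakening required
linear: ✗, unused: r, f — weakening required
affine: ✓, no duplicate uses among h, r, p, g, f, q
relevant: ✗, unused: r, f — weakening required
unrestricted: ✓, type-checks (R -> R -> P) and nothing is barred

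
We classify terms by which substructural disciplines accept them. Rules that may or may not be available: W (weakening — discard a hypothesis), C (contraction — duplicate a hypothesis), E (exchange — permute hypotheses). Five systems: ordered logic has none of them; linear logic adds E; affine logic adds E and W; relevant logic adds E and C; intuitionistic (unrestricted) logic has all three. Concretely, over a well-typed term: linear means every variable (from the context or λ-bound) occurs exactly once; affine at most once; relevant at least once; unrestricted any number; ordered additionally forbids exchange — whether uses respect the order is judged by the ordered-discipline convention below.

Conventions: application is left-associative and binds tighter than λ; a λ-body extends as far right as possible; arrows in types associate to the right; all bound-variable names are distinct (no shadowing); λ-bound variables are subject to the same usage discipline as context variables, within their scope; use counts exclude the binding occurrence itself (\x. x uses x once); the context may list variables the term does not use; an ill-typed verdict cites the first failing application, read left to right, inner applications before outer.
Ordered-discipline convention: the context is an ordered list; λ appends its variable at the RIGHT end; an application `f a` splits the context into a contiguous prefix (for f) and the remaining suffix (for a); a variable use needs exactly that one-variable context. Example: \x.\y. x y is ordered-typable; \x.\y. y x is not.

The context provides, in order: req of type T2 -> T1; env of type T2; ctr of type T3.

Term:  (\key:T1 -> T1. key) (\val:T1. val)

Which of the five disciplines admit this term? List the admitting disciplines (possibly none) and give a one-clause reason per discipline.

admitting disciplines: affine, unrestricted
counts: req: 0×, env: 0×, ctr: 0×, key (bound): 1×, val (bound): 1×
uses in reading order: key, val
typing: the term checks, with type T1 -> T1
ordered: ✗ — req, env, ctr never used (weakening)
linear: ✗ — req, env, ctr never used (weakening)
affine: ✓ — req, env, ctr, key, val: no repeats, contraction unneeded
relevant: ✗ — req, env, ctr never used (weakening)
unrestricted: ✓ — typability at T1 -> T1 is all that's needed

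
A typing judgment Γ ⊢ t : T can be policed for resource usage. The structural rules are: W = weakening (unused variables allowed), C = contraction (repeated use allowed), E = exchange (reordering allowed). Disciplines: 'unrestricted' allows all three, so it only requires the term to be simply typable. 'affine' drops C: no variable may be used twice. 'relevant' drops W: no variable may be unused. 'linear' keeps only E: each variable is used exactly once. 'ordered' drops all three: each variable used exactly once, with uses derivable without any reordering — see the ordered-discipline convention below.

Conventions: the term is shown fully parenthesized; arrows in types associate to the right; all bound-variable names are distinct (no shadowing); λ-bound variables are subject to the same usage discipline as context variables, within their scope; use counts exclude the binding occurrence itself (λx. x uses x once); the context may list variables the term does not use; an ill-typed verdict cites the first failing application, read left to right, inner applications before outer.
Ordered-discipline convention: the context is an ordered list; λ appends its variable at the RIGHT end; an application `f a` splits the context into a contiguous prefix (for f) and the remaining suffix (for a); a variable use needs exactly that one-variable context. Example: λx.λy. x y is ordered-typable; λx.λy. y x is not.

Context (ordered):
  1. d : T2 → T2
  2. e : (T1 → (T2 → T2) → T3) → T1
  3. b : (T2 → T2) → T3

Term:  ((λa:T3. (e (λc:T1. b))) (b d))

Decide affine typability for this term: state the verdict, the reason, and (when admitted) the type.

no — uses contraction: b ×2
use counts: d=1; e=1; b=2; a [bound]=0; c [bound]=0
left-to-right use order: e, b, b, d
typing: well-typed at T1
all disciplines: ordered ✗ | linear ✗ | affine ✗ | relevant ✗ | unrestricted ✓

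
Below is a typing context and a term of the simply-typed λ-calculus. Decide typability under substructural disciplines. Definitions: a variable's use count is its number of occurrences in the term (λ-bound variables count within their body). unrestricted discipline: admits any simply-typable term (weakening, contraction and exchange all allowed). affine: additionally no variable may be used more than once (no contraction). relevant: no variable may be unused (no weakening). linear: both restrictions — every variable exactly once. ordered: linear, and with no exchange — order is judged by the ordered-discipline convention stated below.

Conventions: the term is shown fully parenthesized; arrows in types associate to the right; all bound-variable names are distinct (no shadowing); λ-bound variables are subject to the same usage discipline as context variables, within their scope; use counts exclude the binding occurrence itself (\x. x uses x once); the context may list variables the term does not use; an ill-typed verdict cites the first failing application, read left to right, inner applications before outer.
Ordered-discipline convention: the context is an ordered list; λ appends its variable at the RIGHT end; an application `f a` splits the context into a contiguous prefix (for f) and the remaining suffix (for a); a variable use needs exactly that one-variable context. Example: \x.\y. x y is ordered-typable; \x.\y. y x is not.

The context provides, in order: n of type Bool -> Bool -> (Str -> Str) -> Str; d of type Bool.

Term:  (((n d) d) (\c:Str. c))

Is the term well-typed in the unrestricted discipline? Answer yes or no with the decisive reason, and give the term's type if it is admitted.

yes — well-typed at Str; no restrictions here; term : Str
counts: n: 1×; d: 2×; c (λ-bound): 1×
uses in reading order: n, d, d, c
typing: well-typed — term : Str
summary: ordered ✗; linear ✗; affine ✗; relevant ✓; unrestricted ✓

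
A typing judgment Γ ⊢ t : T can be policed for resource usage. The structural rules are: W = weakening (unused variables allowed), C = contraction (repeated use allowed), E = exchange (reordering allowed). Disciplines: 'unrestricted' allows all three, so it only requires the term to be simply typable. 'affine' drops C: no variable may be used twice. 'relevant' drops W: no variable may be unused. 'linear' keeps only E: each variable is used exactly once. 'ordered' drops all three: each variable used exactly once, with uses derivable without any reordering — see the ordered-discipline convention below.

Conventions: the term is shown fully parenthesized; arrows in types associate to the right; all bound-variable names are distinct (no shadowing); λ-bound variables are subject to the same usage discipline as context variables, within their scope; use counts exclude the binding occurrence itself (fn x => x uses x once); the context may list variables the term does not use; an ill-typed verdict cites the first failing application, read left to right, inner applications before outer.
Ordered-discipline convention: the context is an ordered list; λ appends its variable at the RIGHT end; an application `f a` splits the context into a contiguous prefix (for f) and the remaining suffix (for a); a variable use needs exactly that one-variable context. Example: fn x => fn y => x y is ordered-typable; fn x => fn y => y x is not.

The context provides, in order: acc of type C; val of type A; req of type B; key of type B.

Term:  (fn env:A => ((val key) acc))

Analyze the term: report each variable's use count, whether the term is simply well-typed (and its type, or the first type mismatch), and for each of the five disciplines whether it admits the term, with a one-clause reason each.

usage: acc=1, val=1, req=0, key=1, env (bound)=0
uses in reading order: val, key, acc
typing: ill-typed: can't apply a value of type A
ordered: ✗ — not simply typable
linear: ✗ — fails simple typing
affine: ✗ — a type mismatch blocks all five
relevant: ✗ — the type mismatch rejects it
unrestricted: ✗ — not simply typable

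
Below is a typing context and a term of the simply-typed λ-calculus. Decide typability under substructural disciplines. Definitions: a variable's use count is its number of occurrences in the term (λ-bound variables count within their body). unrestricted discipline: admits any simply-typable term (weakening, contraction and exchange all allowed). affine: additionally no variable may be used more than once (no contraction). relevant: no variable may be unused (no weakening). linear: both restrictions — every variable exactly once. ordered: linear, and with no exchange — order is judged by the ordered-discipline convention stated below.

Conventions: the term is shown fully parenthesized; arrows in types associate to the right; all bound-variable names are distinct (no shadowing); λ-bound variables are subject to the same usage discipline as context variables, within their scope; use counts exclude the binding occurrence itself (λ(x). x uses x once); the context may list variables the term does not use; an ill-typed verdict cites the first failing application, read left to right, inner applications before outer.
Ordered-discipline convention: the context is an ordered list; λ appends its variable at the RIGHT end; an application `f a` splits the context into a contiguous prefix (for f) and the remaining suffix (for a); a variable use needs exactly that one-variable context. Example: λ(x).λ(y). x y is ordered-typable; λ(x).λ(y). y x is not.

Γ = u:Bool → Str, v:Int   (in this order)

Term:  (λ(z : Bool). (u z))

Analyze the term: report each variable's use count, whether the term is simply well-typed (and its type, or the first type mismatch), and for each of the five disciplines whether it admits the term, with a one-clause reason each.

variable uses: u ×1; v ×0; z (bound) ×1
uses in reading order: u, z
typing: ✓ — Bool → Str
ordered ✗ (needs weakening: v unused)
linear ✗ (needs weakening: v unused)
affine ✓ (u, v, z: no repeats, contraction unneeded)
relevant ✗ (needs weakening: v unused)
unrestricted ✓ (typability at Bool → Str is all that's needed)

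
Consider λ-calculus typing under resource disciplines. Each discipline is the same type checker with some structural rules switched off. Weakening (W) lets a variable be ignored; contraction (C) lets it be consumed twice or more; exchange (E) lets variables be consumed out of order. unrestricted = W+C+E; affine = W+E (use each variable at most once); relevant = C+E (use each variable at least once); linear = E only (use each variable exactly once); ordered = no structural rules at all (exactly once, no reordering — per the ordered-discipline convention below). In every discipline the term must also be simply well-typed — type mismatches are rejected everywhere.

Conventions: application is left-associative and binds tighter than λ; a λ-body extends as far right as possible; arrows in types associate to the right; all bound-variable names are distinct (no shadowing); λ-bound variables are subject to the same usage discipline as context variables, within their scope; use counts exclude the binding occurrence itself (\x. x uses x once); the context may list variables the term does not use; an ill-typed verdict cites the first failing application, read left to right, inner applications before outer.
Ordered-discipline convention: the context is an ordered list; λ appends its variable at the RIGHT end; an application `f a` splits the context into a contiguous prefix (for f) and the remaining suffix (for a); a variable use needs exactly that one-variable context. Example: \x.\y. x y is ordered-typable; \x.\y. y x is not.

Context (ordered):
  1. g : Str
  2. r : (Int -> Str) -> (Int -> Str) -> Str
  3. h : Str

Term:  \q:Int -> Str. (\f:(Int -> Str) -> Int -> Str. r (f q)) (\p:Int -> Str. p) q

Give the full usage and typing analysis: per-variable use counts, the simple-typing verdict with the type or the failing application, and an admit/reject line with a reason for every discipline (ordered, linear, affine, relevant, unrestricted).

usage: g: 0×; r: 1×; h: 0×; q (λ-bound): 2×; f (λ-bound): 1×; p (λ-bound): 1×
order of uses: r, f, q, p, q
typing: ✓ — (Int -> Str) -> Str
ordered: ✗ — q ×2 used more than once (contraction); needs weakening: g, h unused
linear: ✗ — q ×2 used more than once (contraction); needs weakening: g, h unused
affine: ✗ — q ×2 used more than once (contraction)
relevant: ✗ — needs weakening: g, h unused
unrestricted: ✓ — type-checks ((Int -> Str) -> Str) and nothing is barred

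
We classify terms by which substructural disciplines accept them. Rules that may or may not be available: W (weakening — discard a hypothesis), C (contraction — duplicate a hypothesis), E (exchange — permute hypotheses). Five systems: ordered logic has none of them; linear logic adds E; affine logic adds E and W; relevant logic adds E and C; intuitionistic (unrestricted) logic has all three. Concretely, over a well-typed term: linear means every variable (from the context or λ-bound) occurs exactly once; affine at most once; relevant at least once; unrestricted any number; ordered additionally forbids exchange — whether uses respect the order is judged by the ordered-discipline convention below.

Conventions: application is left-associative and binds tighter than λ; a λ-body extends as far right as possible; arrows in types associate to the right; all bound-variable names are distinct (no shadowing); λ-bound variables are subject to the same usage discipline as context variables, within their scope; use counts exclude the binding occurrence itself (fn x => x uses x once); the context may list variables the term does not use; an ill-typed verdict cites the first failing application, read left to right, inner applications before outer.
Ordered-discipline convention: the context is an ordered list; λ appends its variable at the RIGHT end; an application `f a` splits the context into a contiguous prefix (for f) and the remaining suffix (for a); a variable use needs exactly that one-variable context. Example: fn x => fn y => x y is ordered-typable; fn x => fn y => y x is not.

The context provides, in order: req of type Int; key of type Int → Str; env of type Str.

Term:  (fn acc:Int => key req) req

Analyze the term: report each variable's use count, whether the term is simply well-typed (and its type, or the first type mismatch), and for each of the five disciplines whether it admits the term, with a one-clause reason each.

use counts: req ×2; key ×1; env ×0; acc (λ-bound) ×0
uses in reading order: key, req, req
typing: well-typed at Str
ordered ✗ (repeated use of req ×2; unused: env, acc — weakening required)
linear ✗ (repeated use of req ×2; unused: env, acc — weakening required)
affine ✗ (repeated use of req ×2)
relevant ✗ (unused: env, acc — weakening required)
unrestricted ✓ (typability at Str is all that's needed)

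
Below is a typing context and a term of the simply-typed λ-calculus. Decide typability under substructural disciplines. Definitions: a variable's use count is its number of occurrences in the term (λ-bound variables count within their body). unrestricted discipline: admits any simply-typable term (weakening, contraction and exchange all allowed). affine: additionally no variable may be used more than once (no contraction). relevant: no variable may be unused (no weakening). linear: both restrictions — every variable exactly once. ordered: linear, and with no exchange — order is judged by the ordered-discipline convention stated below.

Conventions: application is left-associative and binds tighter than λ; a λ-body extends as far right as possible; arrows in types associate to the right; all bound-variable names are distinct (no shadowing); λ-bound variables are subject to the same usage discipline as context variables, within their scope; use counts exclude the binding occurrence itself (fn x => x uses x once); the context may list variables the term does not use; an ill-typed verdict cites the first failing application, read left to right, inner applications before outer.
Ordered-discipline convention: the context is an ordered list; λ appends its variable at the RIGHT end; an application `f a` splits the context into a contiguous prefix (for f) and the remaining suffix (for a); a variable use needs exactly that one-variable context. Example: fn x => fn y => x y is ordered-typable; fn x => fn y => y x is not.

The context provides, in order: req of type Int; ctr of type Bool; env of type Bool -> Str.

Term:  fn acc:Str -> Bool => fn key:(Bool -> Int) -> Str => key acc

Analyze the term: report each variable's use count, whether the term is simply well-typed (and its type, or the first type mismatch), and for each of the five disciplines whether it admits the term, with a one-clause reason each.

usage: req ×0; ctr ×0; env ×0; acc [bound] ×1; key [bound] ×1
uses in reading order: key, acc
typing: ill-typed: an argument Str -> Bool mismatches the expected Bool -> Int
ordered ✗ (a type mismatch blocks all five)
linear ✗ (the type mismatch rejects it)
affine ✗ (not simply typable)
relevant ✗ (fails simple typing)
unrestricted ✗ (a type mismatch blocks all five)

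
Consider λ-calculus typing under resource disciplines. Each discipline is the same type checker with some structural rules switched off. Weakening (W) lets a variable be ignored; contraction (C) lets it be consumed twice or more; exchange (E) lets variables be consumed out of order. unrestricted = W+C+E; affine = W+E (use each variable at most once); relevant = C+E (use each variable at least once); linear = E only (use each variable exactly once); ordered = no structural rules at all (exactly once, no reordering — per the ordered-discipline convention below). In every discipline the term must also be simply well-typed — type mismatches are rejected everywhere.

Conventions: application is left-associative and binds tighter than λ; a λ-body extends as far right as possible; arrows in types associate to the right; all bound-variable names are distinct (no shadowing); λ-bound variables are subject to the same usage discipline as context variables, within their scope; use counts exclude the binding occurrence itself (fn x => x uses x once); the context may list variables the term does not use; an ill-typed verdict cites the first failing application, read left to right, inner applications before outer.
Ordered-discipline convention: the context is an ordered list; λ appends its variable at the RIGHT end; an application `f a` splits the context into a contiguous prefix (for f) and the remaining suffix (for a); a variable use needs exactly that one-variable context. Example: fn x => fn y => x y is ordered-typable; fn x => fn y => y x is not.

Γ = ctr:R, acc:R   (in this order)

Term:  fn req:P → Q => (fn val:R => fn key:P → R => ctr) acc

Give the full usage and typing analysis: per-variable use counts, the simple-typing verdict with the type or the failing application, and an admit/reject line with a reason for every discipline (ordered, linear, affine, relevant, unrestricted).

counts: ctr=1; acc=1; req (λ-bound)=0; val (λ-bound)=0; key (λ-bound)=0
uses in reading order: ctr, acc
typing: the term checks, with type (P → Q) → (P → R) → R
ordered ✗ (needs weakening: req, val, key unused)
linear ✗ (needs weakening: req, val, key unused)
affine ✓ (at most one use each (ctr, acc, req, val, key))
relevant ✗ (needs weakening: req, val, key unused)
unrestricted ✓ (well-typed at (P → Q) → (P → R) → R; no restrictions here)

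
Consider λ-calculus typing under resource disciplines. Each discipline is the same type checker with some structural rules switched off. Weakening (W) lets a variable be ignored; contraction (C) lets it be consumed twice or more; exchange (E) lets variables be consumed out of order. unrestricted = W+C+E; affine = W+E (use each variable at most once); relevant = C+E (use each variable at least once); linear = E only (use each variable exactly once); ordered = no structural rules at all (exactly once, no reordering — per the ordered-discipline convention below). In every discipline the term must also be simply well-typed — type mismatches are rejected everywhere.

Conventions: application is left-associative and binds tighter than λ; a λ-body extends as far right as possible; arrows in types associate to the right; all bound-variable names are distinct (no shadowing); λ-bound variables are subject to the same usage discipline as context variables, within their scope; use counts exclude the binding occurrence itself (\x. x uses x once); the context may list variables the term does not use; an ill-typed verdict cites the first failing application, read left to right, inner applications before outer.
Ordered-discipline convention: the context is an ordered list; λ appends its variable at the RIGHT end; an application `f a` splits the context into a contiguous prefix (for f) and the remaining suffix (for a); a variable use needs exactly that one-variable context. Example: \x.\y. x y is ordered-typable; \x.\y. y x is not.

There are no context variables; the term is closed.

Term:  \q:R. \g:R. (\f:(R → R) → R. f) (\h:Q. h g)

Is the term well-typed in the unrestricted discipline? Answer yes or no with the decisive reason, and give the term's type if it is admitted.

no — not simply typable
variable uses: q [bound]=0, g [bound]=1, f [bound]=1, h [bound]=1
use order (left to right): f, h, g
typing: ill-typed: can't apply a value of type Q
all disciplines: ordered ✗; linear ✗; affine ✗; relevant ✗; unrestricted ✗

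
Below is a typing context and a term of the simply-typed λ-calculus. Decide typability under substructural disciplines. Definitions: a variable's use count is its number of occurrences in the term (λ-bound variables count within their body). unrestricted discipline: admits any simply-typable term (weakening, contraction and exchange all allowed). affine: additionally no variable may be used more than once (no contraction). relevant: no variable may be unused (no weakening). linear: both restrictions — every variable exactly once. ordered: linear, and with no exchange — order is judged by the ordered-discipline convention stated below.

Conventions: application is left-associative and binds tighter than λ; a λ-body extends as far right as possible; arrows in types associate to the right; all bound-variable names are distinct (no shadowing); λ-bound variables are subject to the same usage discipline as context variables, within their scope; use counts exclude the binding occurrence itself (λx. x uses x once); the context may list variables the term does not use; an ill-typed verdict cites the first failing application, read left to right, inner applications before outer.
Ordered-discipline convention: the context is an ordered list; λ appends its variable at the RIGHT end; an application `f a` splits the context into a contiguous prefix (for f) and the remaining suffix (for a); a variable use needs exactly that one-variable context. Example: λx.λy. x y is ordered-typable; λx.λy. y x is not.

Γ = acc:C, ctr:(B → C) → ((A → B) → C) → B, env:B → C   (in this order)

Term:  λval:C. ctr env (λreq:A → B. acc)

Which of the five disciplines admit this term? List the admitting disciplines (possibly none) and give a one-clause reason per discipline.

admitting disciplines: affine, unrestricted
variable uses: acc=1, ctr=1, env=1, val (bound)=0, req (bound)=0
use order (left to right): ctr, env, acc
typing: ✓ — C → B
ordered: ✗, needs weakening: val, req unused
linear: ✗, needs weakening: val, req unused
affine: ✓, acc, ctr, env, val, req: no repeats, contraction unneeded
relevant: ✗, needs weakening: val, req unused
unrestricted: ✓, simply typable at C → B; W, C, E all held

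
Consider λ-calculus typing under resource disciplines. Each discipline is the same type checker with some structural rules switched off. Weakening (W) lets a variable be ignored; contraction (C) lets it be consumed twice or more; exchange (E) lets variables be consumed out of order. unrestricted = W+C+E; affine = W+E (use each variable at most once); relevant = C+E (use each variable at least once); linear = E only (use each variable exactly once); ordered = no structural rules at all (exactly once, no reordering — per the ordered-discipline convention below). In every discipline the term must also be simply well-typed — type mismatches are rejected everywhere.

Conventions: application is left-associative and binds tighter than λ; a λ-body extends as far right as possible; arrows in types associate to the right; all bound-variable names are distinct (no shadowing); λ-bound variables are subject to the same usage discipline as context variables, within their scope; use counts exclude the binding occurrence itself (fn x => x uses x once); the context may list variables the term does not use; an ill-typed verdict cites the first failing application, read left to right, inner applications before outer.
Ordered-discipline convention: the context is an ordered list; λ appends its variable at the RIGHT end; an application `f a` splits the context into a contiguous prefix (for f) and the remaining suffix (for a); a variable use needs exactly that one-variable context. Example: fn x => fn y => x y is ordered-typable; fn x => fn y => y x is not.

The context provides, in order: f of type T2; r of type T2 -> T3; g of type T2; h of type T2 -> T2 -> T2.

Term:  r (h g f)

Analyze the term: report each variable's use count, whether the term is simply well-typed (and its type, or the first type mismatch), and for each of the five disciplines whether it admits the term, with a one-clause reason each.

variable uses: f: 1; r: 1; g: 1; h: 1
uses in reading order: r, h, g, f
typing: the term checks, with type T3
ordered: ✗ — no ordered split (uses run r, h, g, f)
linear: ✓ — single use per variable (f, r, g, h)
affine: ✓ — f, r, g, h: no repeats, contraction unneeded
relevant: ✓ — every one of f, r, g, h appears
unrestricted: ✓ — typability at T3 is all that's needed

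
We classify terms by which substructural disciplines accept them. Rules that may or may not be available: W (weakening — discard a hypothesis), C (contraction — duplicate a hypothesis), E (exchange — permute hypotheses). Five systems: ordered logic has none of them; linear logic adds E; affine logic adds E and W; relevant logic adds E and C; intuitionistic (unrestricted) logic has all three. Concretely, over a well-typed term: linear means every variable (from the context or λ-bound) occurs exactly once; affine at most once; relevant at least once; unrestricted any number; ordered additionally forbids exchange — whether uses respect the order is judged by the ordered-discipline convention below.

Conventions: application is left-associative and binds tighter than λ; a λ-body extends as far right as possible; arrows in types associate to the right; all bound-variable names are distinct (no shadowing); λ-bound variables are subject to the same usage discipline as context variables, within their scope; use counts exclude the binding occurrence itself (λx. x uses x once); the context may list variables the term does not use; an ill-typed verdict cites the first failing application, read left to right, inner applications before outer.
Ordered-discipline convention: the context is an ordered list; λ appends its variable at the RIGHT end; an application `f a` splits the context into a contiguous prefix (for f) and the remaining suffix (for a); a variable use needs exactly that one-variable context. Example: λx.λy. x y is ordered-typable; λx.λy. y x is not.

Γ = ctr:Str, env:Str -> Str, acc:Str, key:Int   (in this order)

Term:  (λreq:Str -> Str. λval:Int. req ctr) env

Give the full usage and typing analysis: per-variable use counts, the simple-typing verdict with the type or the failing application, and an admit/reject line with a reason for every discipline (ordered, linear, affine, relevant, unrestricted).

variable uses: ctr ×1, env ×1, acc ×0, key ×0, req [bound] ×1, val [bound] ×0
order of uses: req, ctr, env
typing: well-typed — term : Int -> Str
ordered: ✗ — acc, key, val never used (weakening)
linear: ✗ — acc, key, val never used (weakening)
affine: ✓ — at most one use each (ctr, env, acc, key, req, val)
relevant: ✗ — acc, key, val never used (weakening)
unrestricted: ✓ — well-typed at Int -> Str; no restrictions here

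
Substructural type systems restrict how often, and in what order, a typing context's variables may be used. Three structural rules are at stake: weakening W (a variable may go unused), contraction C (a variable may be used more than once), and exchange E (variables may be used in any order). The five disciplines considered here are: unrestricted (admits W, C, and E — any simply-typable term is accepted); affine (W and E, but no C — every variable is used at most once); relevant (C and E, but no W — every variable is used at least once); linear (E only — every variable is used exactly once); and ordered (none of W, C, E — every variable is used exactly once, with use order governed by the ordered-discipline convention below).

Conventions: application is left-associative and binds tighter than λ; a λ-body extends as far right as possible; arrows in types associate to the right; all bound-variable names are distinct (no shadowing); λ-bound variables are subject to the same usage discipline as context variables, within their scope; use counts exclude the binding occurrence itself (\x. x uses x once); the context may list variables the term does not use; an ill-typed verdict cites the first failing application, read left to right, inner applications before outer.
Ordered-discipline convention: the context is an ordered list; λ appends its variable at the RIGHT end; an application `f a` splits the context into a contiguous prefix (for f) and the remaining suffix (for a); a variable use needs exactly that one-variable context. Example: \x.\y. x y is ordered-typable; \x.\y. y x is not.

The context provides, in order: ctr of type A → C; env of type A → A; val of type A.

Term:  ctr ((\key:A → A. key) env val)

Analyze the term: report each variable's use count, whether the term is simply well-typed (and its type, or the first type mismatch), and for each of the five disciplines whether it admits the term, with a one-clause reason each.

usage: ctr: 1×, env: 1×, val: 1×, key (λ-bound): 1×
order of uses: ctr, key, env, val
typing: ✓ — C
ordered: ✓, single-use (ctr, env, val, key), ordered derivation ok
linear: ✓, single use per variable (ctr, env, val, key)
affine: ✓, no duplicate uses among ctr, env, val, key
relevant: ✓, every one of ctr, env, val, key appears
unrestricted: ✓, well-typed at C; no restrictions here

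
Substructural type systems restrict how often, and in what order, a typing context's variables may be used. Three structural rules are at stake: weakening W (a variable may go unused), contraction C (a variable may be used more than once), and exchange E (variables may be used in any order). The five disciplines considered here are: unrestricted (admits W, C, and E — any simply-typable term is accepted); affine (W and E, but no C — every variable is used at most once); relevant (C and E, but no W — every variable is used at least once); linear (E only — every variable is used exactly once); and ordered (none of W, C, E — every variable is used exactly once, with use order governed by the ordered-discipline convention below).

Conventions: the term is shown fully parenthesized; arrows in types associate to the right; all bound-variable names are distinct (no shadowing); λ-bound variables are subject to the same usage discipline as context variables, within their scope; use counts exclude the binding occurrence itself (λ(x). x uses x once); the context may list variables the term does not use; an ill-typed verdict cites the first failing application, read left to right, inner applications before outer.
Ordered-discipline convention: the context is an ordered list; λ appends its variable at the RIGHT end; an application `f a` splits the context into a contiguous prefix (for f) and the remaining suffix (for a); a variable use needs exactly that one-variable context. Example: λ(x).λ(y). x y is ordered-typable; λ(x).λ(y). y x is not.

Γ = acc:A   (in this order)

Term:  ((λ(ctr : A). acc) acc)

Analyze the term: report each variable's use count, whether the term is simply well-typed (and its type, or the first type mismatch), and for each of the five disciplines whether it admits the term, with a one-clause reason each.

usage: acc: 2, ctr (λ-bound): 0
uses in reading order: acc, acc
typing: well-typed at A
ordered ✗ (repeated use of acc ×2; ctr left unused)
linear ✗ (repeated use of acc ×2; ctr left unused)
affine ✗ (repeated use of acc ×2)
relevant ✗ (ctr left unused)
unrestricted ✓ (typability at A is all that's needed)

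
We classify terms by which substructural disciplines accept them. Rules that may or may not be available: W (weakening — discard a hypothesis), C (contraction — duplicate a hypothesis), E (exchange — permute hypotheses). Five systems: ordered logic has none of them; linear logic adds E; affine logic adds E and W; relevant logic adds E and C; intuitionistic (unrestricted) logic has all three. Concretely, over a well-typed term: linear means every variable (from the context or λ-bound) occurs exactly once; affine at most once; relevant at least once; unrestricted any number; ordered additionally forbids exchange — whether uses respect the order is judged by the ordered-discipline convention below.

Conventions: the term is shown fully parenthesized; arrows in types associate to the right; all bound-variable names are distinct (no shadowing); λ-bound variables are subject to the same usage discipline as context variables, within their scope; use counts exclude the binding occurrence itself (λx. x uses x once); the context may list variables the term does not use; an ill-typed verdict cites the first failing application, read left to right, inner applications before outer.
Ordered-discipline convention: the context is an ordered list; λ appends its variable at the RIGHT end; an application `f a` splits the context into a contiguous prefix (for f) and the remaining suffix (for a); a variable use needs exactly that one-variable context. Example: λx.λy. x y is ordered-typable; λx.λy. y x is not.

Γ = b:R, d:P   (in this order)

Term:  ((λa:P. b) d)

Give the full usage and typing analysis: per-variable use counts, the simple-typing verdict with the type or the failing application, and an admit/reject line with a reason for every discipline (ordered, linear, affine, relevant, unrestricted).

counts: b: 1×; d: 1×; a [bound]: 0×
uses in reading order: b, d
typing: the term checks, with type R
ordered: ✗, needs weakening: a unused
linear: ✗, needs weakening: a unused
affine: ✓, none of b, d, a used more than once
relevant: ✗, needs weakening: a unused
unrestricted: ✓, type-checks (R) and nothing is barred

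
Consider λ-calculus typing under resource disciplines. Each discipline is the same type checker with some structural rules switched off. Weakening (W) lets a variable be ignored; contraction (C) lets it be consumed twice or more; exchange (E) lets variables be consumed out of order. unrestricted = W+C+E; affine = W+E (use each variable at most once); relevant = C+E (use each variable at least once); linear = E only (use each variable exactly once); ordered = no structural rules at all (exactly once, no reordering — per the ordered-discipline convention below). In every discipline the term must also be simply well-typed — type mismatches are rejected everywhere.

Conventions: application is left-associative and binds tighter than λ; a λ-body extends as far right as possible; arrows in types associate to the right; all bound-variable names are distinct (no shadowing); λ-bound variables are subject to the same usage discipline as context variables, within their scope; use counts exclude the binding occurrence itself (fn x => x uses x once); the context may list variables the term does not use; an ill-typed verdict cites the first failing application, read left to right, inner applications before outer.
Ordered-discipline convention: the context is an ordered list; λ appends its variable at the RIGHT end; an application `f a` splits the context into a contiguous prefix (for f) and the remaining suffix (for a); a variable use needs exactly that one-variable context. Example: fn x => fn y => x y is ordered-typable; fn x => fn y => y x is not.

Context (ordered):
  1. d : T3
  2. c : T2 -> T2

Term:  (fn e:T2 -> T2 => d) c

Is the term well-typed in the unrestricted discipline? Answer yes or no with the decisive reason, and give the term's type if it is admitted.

yes — typability at T3 is all that's needed; term : T3
usage: d=1; c=1; e (λ-bound)=0
order of uses: d, c
typing: ✓ — T3
all disciplines: ordered ✗ | linear ✗ | affine ✓ | relevant ✗ | unrestricted ✓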